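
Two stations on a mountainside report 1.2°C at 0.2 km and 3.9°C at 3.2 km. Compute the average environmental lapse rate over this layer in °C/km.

-0.9°C/km

Γ = −ΔT/Δz = (1.2 − 3.9) / (3200 − 200) m
  = -2.7°C / 3 km = -0.9°C/km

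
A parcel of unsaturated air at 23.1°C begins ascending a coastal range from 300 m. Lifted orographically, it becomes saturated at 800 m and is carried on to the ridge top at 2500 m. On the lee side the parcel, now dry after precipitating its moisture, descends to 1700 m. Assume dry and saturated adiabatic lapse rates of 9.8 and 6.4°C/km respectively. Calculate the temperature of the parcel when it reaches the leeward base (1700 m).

From 300 m to 800 m (dry): cools by 9.8 × 0.5 = 4.9°C, giving 18.2°C.
From 800 m to 2500 m (saturated): cools by 6.4 × 1.7 = 10.88°C, giving 7.32°C.
From 2500 m to 1700 m (dry descent): warms by 9.8 × 0.8 = 7.84°C, giving 15.16°C.

15.16°C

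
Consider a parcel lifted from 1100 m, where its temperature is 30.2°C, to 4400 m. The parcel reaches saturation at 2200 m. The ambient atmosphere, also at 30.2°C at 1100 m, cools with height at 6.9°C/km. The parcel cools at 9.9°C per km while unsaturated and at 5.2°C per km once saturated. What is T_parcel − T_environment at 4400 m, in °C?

Parcel:
  Dry to 2200 m: -9.9 × 1.1 km = -10.89°C, so T = 19.31°C.
  Saturated to 4400 m: -5.2 × 2.2 km = -11.44°C, so T = 7.87°C.
Environment:
  Environment to 4400 m: -6.9 × 3.3 km = -22.77°C, so T = 7.43°C.
T_parcel − T_env = 7.87 − 7.43 = +0.44°C

+0.44°C (parcel warmer than environment)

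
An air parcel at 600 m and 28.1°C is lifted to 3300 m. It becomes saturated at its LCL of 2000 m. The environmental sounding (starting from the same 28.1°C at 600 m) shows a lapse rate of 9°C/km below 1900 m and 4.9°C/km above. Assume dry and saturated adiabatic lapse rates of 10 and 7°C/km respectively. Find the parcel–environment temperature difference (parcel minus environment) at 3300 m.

Parcel:
  From 600 m to 2000 m (dry): cools by 10 × 1.4 = 14°C, giving 14.1°C.
  From 2000 m to 3300 m (saturated): cools by 7 × 1.3 = 9.1°C, giving 5°C.
Environment:
  From 600 m to 1900 m (environment, lower layer): cools by 9 × 1.3 = 11.7°C, giving 16.4°C.
  From 1900 m to 3300 m (environment, upper layer): cools by 4.9 × 1.4 = 6.86°C, giving 9.54°C.
T_parcel − T_env = 5 − 9.54 = -4.54°C

-4.54°C (parcel cooler than environment)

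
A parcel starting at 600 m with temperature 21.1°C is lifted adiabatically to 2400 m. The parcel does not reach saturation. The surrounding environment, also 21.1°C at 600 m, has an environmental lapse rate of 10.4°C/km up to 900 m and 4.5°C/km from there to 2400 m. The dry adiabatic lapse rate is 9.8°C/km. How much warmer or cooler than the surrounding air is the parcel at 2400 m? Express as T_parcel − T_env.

Parcel:
  600–2400 m, dry: Δz = 1.8 km ⇒ ΔT = -17.64°C; T = 3.46°C
Environment:
  600–900 m, environment, lower layer: Δz = 0.3 km ⇒ ΔT = -3.12°C; T = 17.98°C
  900–2400 m, environment, upper layer: Δz = 1.5 km ⇒ ΔT = -6.75°C; T = 11.23°C
T_parcel − T_env = 3.46 − 11.23 = -7.77°C

-7.77°C (parcel cooler than environment)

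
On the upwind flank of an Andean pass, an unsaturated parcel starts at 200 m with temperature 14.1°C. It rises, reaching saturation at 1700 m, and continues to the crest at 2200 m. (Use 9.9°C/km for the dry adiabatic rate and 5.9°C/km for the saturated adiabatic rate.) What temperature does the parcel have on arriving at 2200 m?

-3.7°C

Dry to 1700 m: -9.9 × 1.5 km = -14.85°C, so T = -0.75°C.
Saturated to 2200 m: -5.9 × 0.5 km = -2.95°C, so T = -3.7°C.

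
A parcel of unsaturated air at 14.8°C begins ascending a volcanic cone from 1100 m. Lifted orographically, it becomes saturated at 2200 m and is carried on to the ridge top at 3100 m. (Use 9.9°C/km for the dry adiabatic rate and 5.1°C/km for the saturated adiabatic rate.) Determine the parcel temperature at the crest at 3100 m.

From 1100 m to 2200 m (dry): cools by 9.9 × 1.1 = 10.89°C, giving 3.91°C.
From 2200 m to 3100 m (saturated): cools by 5.1 × 0.9 = 4.59°C, giving -0.68°C.

-0.68°C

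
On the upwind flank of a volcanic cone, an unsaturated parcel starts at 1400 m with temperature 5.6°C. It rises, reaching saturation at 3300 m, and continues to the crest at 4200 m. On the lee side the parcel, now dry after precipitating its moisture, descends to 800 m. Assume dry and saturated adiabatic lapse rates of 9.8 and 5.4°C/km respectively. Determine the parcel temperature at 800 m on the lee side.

15.44°C

Dry to 3300 m: -9.8 × 1.9 km = -18.62°C, so T = -13.02°C.
Saturated to 4200 m: -5.4 × 0.9 km = -4.86°C, so T = -17.88°C.
Dry descent to 800 m: +9.8 × 3.4 km = +33.32°C, so T = 15.44°C.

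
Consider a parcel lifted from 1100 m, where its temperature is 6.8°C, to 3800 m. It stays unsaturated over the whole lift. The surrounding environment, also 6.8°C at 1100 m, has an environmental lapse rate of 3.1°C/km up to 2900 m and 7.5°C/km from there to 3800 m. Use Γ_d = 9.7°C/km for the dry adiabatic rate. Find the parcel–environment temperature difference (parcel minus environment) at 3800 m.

Parcel:
  Dry to 3800 m: -9.7 × 2.7 km = -26.19°C, so T = -19.39°C.
Environment:
  Environment, lower layer to 2900 m: -3.1 × 1.8 km = -5.58°C, so T = 1.22°C.
  Environment, upper layer to 3800 m: -7.5 × 0.9 km = -6.75°C, so T = -5.53°C.
T_parcel − T_env = -19.39 − (-5.53) = -13.86°C

-13.86°C (parcel cooler than environment)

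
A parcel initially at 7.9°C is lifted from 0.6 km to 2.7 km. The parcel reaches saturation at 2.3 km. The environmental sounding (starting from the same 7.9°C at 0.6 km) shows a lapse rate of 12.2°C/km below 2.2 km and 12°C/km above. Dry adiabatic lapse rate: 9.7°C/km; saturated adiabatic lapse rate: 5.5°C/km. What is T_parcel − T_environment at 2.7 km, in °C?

+6.83°C (parcel warmer than environment)

Parcel:
  600 → 2300 m (dry, 9.7°C/km): ΔT = -9.7 × 1.7 = -16.49°C → T = -8.59°C
  2300 → 2700 m (saturated, 5.5°C/km): ΔT = -5.5 × 0.4 = -2.2°C → T = -10.79°C
Environment:
  600 → 2200 m (environment, lower layer, 12.2°C/km): ΔT = -12.2 × 1.6 = -19.52°C → T = -11.62°C
  2200 → 2700 m (environment, upper layer, 12°C/km): ΔT = -12 × 0.5 = -6°C → T = -17.62°C
T_parcel − T_env = -10.79 − (-17.62) = +6.83°C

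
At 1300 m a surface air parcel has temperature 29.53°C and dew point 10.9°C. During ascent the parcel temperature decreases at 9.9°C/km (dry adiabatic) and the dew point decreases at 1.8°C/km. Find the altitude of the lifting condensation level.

T and T_d converge at 9.9 − 1.8 = 8.1°C per km
Height above start = (29.53 − 10.9) / 8.1 = 2.3 km
LCL altitude = 1300 m + 2300 m = 3600 m

3600 m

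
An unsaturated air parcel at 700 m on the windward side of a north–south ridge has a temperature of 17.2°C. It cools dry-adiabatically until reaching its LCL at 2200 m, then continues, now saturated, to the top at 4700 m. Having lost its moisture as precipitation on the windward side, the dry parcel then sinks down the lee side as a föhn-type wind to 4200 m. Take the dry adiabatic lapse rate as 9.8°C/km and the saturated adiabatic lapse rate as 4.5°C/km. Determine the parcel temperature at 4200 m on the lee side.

700 → 2200 m (dry, 9.8°C/km): ΔT = -9.8 × 1.5 = -14.7°C → T = 2.5°C
2200 → 4700 m (saturated, 4.5°C/km): ΔT = -4.5 × 2.5 = -11.25°C → T = -8.75°C
4700 → 4200 m (dry descent, 9.8°C/km): ΔT = +9.8 × 0.5 = +4.9°C → T = -3.85°C

-3.85°C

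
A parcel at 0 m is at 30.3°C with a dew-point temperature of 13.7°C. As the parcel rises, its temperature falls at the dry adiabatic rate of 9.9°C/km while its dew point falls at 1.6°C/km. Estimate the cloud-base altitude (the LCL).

T and T_d converge at 9.9 − 1.6 = 8.3°C per km
Height above start = (30.3 − 13.7) / 8.3 = 2 km
LCL altitude = 0 m + 2000 m = 2000 m

2000 m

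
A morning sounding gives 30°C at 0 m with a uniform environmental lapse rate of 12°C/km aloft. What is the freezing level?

Height above start = (30 − 0) / 12 = 2.5 km
Altitude = 0 m + 2500 m = 2500 m

2500 m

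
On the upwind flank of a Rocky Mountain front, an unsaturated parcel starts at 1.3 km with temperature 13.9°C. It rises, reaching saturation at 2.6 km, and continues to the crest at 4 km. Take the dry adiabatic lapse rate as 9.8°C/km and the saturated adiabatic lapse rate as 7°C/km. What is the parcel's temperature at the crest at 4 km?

-8.64°C

Dry to 2600 m: -9.8 × 1.3 km = -12.74°C, so T = 1.16°C.
Saturated to 4000 m: -7 × 1.4 km = -9.8°C, so T = -8.64°C.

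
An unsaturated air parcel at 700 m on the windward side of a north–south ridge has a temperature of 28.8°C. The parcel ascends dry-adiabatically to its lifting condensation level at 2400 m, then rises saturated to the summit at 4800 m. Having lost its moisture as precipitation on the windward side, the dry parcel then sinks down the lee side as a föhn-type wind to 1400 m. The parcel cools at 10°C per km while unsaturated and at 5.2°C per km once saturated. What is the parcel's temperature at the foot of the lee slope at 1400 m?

From 700 m to 2400 m (dry): cools by 10 × 1.7 = 17°C, giving 11.8°C.
From 2400 m to 4800 m (saturated): cools by 5.2 × 2.4 = 12.48°C, giving -0.68°C.
From 4800 m to 1400 m (dry descent): warms by 10 × 3.4 = 34°C, giving 33.32°C.

33.32°C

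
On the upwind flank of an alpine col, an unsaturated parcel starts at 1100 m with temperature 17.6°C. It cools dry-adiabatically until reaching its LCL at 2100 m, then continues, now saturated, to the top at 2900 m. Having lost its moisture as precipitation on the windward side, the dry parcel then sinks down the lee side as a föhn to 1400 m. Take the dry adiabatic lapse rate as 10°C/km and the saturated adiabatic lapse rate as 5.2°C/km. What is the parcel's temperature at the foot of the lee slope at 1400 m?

18.44°C

1100 → 2100 m (dry, 10°C/km): ΔT = -10 × 1 = -10°C → T = 7.6°C
2100 → 2900 m (saturated, 5.2°C/km): ΔT = -5.2 × 0.8 = -4.16°C → T = 3.44°C
2900 → 1400 m (dry descent, 10°C/km): ΔT = +10 × 1.5 = +15°C → T = 18.44°C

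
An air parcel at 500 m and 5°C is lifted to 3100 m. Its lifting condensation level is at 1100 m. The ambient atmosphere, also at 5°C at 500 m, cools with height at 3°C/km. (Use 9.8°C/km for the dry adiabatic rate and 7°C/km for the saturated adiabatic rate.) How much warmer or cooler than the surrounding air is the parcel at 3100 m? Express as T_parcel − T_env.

Parcel:
  500–1100 m, dry: Δz = 0.6 km ⇒ ΔT = -5.88°C; T = -0.88°C
  1100–3100 m, saturated: Δz = 2 km ⇒ ΔT = -14°C; T = -14.88°C
Environment:
  500–3100 m, environment: Δz = 2.6 km ⇒ ΔT = -7.8°C; T = -2.8°C
T_parcel − T_env = -14.88 − (-2.8) = -12.08°C

-12.08°C (parcel cooler than environment)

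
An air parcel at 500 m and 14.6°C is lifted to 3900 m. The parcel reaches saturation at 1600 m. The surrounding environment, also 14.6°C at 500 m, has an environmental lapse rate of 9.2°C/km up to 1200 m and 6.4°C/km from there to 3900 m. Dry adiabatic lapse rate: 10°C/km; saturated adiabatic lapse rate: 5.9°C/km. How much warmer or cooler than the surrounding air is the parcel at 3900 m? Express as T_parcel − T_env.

-0.85°C (parcel cooler than environment)

Parcel:
  From 500 m to 1600 m (dry): cools by 10 × 1.1 = 11°C, giving 3.6°C.
  From 1600 m to 3900 m (saturated): cools by 5.9 × 2.3 = 13.57°C, giving -9.97°C.
Environment:
  From 500 m to 1200 m (environment, lower layer): cools by 9.2 × 0.7 = 6.44°C, giving 8.16°C.
  From 1200 m to 3900 m (environment, upper layer): cools by 6.4 × 2.7 = 17.28°C, giving -9.12°C.
T_parcel − T_env = -9.97 − (-9.12) = -0.85°C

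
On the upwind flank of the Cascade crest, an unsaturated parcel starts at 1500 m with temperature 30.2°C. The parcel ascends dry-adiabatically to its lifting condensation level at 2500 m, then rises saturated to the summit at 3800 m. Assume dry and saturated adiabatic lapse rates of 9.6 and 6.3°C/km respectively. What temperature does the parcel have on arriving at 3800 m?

12.41°C

1500–2500 m, dry: Δz = 1 km ⇒ ΔT = -9.6°C; T = 20.6°C
2500–3800 m, saturated: Δz = 1.3 km ⇒ ΔT = -8.19°C; T = 12.41°C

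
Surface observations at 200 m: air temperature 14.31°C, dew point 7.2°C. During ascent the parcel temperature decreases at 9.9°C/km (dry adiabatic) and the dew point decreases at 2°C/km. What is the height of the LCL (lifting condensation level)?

T and T_d converge at 9.9 − 2 = 7.9°C per km
Height above start = (14.31 − 7.2) / 7.9 = 0.9 km
LCL altitude = 200 m + 900 m = 1100 m

1100 m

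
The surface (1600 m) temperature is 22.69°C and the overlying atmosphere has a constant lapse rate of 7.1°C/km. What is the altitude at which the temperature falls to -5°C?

5500 m

Height above start = (22.69 − (-5)) / 7.1 = 3.9 km
Altitude = 1600 m + 3900 m = 5500 m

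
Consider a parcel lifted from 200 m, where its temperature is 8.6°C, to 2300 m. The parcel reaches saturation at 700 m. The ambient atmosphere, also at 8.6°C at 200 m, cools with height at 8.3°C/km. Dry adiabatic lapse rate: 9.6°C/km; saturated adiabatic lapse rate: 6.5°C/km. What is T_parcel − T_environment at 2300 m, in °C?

+2.23°C (parcel warmer than environment)

Parcel:
  200–700 m, dry: Δz = 0.5 km ⇒ ΔT = -4.8°C; T = 3.8°C
  700–2300 m, saturated: Δz = 1.6 km ⇒ ΔT = -10.4°C; T = -6.6°C
Environment:
  200–2300 m, environment: Δz = 2.1 km ⇒ ΔT = -17.43°C; T = -8.83°C
T_parcel − T_env = -6.6 − (-8.83) = +2.23°C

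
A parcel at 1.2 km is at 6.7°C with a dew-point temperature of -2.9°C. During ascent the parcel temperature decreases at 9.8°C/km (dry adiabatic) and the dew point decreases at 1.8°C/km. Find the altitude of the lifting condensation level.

T and T_d converge at 9.8 − 1.8 = 8°C per km
Height above start = (6.7 − (-2.9)) / 8 = 1.2 km
LCL altitude = 1200 m + 1200 m = 2400 m

2.4 km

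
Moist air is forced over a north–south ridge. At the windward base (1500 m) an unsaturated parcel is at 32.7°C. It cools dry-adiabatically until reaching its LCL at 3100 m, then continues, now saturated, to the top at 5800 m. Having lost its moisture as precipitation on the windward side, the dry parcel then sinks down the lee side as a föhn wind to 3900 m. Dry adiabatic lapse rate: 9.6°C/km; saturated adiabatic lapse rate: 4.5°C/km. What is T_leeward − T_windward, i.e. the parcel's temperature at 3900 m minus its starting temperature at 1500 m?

From 1500 m to 3100 m (dry): cools by 9.6 × 1.6 = 15.36°C, giving 17.34°C.
From 3100 m to 5800 m (saturated): cools by 4.5 × 2.7 = 12.15°C, giving 5.19°C.
From 5800 m to 3900 m (dry descent): warms by 9.6 × 1.9 = 18.24°C, giving 23.43°C.
Net change vs windward start: 23.43 − 32.7 = -9.27°C

-9.27°C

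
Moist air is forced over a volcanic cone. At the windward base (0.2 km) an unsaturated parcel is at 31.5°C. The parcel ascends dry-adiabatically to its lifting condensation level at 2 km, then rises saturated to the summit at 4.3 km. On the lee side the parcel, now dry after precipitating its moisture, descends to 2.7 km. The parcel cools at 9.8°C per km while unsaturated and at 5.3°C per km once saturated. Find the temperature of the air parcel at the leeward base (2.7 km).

Dry to 2000 m: -9.8 × 1.8 km = -17.64°C, so T = 13.86°C.
Saturated to 4300 m: -5.3 × 2.3 km = -12.19°C, so T = 1.67°C.
Dry descent to 2700 m: +9.8 × 1.6 km = +15.68°C, so T = 17.35°C.

17.35°C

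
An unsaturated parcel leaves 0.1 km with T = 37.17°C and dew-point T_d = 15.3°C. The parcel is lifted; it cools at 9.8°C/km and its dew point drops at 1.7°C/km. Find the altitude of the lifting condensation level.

2.8 km

T and T_d converge at 9.8 − 1.7 = 8.1°C per km
Height above start = (37.17 − 15.3) / 8.1 = 2.7 km
LCL altitude = 100 m + 2700 m = 2800 m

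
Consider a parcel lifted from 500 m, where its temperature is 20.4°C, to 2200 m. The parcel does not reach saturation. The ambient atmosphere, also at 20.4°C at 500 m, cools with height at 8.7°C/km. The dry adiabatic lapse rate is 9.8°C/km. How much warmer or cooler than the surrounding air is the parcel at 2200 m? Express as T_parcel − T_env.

Parcel:
  Dry to 2200 m: -9.8 × 1.7 km = -16.66°C, so T = 3.74°C.
Environment:
  Environment to 2200 m: -8.7 × 1.7 km = -14.79°C, so T = 5.61°C.
T_parcel − T_env = 3.74 − 5.61 = -1.87°C

-1.87°C (parcel cooler than environment)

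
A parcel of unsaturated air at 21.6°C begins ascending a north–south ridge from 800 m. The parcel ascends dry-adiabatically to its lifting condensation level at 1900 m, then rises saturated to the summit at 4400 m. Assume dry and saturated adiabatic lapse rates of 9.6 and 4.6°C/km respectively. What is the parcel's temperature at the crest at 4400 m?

Dry to 1900 m: -9.6 × 1.1 km = -10.56°C, so T = 11.04°C.
Saturated to 4400 m: -4.6 × 2.5 km = -11.5°C, so T = -0.46°C.

-0.46°C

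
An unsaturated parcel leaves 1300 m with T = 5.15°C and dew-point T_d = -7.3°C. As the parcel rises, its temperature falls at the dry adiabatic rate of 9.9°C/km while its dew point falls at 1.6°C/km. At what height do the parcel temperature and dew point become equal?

T and T_d converge at 9.9 − 1.6 = 8.3°C per km
Height above start = (5.15 − (-7.3)) / 8.3 = 1.5 km
LCL altitude = 1300 m + 1500 m = 2800 m

2800 m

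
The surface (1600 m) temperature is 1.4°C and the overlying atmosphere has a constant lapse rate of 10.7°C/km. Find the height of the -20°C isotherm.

3600 m

Height above start = (1.4 − (-20)) / 10.7 = 2 km
Altitude = 1600 m + 2000 m = 3600 m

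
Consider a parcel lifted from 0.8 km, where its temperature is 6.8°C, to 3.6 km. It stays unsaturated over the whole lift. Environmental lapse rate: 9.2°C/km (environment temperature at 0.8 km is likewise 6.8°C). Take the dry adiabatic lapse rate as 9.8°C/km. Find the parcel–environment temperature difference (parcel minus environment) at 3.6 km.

-1.68°C (parcel cooler than environment)

Parcel:
  800–3600 m, dry: Δz = 2.8 km ⇒ ΔT = -27.44°C; T = -20.64°C
Environment:
  800–3600 m, environment: Δz = 2.8 km ⇒ ΔT = -25.76°C; T = -18.96°C
T_parcel − T_env = -20.64 − (-18.96) = -1.68°C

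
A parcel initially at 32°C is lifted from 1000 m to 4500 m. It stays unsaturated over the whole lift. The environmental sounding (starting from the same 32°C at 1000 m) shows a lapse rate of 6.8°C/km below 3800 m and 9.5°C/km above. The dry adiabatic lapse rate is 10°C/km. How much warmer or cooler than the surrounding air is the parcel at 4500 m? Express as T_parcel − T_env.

Parcel:
  Dry to 4500 m: -10 × 3.5 km = -35°C, so T = -3°C.
Environment:
  Environment, lower layer to 3800 m: -6.8 × 2.8 km = -19.04°C, so T = 12.96°C.
  Environment, upper layer to 4500 m: -9.5 × 0.7 km = -6.65°C, so T = 6.31°C.
T_parcel − T_env = -3 − 6.31 = -9.31°C

-9.31°C (parcel cooler than environment)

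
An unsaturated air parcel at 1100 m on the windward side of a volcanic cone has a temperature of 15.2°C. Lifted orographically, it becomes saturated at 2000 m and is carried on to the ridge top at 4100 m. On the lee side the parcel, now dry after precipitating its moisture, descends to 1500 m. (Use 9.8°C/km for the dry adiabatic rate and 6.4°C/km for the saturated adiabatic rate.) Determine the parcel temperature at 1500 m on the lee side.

18.42°C

Dry to 2000 m: -9.8 × 0.9 km = -8.82°C, so T = 6.38°C.
Saturated to 4100 m: -6.4 × 2.1 km = -13.44°C, so T = -7.06°C.
Dry descent to 1500 m: +9.8 × 2.6 km = +25.48°C, so T = 18.42°C.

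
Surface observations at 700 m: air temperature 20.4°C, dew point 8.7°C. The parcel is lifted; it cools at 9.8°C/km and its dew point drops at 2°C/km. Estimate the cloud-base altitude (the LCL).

T and T_d converge at 9.8 − 2 = 7.8°C per km
Height above start = (20.4 − 8.7) / 7.8 = 1.5 km
LCL altitude = 700 m + 1500 m = 2200 m

2200 m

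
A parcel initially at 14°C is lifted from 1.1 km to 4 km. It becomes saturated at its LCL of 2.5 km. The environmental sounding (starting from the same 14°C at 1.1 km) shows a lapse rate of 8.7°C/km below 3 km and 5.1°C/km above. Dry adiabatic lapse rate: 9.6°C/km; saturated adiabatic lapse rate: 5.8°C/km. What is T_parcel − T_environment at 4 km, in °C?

Parcel:
  1100–2500 m, dry: Δz = 1.4 km ⇒ ΔT = -13.44°C; T = 0.56°C
  2500–4000 m, saturated: Δz = 1.5 km ⇒ ΔT = -8.7°C; T = -8.14°C
Environment:
  1100–3000 m, environment, lower layer: Δz = 1.9 km ⇒ ΔT = -16.53°C; T = -2.53°C
  3000–4000 m, environment, upper layer: Δz = 1 km ⇒ ΔT = -5.1°C; T = -7.63°C
T_parcel − T_env = -8.14 − (-7.63) = -0.51°C

-0.51°C (parcel cooler than environment)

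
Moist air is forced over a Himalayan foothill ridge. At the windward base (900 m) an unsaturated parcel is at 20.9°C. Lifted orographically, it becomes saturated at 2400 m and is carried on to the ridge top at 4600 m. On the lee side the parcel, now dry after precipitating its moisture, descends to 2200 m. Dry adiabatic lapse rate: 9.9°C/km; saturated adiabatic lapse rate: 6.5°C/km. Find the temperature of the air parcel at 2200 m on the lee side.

15.51°C

900–2400 m, dry: Δz = 1.5 km ⇒ ΔT = -14.85°C; T = 6.05°C
2400–4600 m, saturated: Δz = 2.2 km ⇒ ΔT = -14.3°C; T = -8.25°C
4600–2200 m, dry descent: Δz = 2.4 km ⇒ ΔT = +23.76°C; T = 15.51°C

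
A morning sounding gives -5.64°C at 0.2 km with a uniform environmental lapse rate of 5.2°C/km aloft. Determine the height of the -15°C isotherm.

Height above start = (-5.64 − (-15)) / 5.2 = 1.8 km
Altitude = 200 m + 1800 m = 2000 m

2 km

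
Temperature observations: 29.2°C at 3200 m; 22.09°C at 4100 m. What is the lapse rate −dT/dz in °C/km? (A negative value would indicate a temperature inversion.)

7.9°C/km

Γ = −ΔT/Δz = (29.2 − 22.09) / (4100 − 3200) m
  = 7.11°C / 0.9 km = 7.9°C/km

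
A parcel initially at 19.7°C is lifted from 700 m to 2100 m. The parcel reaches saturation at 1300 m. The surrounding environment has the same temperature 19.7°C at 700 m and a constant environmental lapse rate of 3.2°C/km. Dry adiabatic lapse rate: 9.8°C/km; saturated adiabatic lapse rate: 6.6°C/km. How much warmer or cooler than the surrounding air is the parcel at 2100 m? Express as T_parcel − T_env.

Parcel:
  700 → 1300 m (dry, 9.8°C/km): ΔT = -9.8 × 0.6 = -5.88°C → T = 13.82°C
  1300 → 2100 m (saturated, 6.6°C/km): ΔT = -6.6 × 0.8 = -5.28°C → T = 8.54°C
Environment:
  700 → 2100 m (environment, 3.2°C/km): ΔT = -3.2 × 1.4 = -4.48°C → T = 15.22°C
T_parcel − T_env = 8.54 − 15.22 = -6.68°C

-6.68°C (parcel cooler than environment)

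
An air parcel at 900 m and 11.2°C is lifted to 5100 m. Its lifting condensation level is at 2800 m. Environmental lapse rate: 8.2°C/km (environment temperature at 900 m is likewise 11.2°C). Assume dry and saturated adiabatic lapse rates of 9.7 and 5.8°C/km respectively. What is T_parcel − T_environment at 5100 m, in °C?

Parcel:
  From 900 m to 2800 m (dry): cools by 9.7 × 1.9 = 18.43°C, giving -7.23°C.
  From 2800 m to 5100 m (saturated): cools by 5.8 × 2.3 = 13.34°C, giving -20.57°C.
Environment:
  From 900 m to 5100 m (environment): cools by 8.2 × 4.2 = 34.44°C, giving -23.24°C.
T_parcel − T_env = -20.57 − (-23.24) = +2.67°C

+2.67°C (parcel warmer than environment)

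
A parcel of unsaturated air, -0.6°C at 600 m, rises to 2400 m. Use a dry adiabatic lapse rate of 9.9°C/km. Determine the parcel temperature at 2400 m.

-18.42°C

Dry adiabatic to 2400 m: -9.9 × 1.8 km = -17.82°C, so T = -18.42°C.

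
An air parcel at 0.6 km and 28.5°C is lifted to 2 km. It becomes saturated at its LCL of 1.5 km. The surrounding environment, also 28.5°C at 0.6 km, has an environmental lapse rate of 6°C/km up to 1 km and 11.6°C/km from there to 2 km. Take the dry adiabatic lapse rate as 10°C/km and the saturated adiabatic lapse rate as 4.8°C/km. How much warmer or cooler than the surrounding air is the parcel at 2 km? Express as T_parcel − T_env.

+2.6°C (parcel warmer than environment)

Parcel:
  600–1500 m, dry: Δz = 0.9 km ⇒ ΔT = -9°C; T = 19.5°C
  1500–2000 m, saturated: Δz = 0.5 km ⇒ ΔT = -2.4°C; T = 17.1°C
Environment:
  600–1000 m, environment, lower layer: Δz = 0.4 km ⇒ ΔT = -2.4°C; T = 26.1°C
  1000–2000 m, environment, upper layer: Δz = 1 km ⇒ ΔT = -11.6°C; T = 14.5°C
T_parcel − T_env = 17.1 − 14.5 = +2.6°C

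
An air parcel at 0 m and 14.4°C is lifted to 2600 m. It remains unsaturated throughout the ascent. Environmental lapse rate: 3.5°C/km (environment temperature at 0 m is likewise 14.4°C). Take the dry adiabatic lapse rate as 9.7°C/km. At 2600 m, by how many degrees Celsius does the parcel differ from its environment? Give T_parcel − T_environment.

-16.12°C (parcel cooler than environment)

Parcel:
  From 0 m to 2600 m (dry): cools by 9.7 × 2.6 = 25.22°C, giving -10.82°C.
Environment:
  From 0 m to 2600 m (environment): cools by 3.5 × 2.6 = 9.1°C, giving 5.3°C.
T_parcel − T_env = -10.82 − 5.3 = -16.12°C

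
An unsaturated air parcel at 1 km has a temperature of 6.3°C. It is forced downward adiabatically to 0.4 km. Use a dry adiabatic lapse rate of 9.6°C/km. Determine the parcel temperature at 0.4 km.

12.06°C

1000 → 400 m (dry adiabatic, 9.6°C/km): ΔT = +9.6 × 0.6 = +5.76°C → T = 12.06°C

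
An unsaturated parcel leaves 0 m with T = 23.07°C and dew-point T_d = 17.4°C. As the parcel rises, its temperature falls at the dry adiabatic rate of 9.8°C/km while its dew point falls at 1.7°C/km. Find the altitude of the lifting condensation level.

T and T_d converge at 9.8 − 1.7 = 8.1°C per km
Height above start = (23.07 − 17.4) / 8.1 = 0.7 km
LCL altitude = 0 m + 700 m = 700 m

700 m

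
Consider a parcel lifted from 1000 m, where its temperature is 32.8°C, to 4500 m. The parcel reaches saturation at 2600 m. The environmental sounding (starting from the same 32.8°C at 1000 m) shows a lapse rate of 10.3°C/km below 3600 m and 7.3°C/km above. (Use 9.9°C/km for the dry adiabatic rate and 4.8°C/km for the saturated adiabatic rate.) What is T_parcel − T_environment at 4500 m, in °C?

Parcel:
  From 1000 m to 2600 m (dry): cools by 9.9 × 1.6 = 15.84°C, giving 16.96°C.
  From 2600 m to 4500 m (saturated): cools by 4.8 × 1.9 = 9.12°C, giving 7.84°C.
Environment:
  From 1000 m to 3600 m (environment, lower layer): cools by 10.3 × 2.6 = 26.78°C, giving 6.02°C.
  From 3600 m to 4500 m (environment, upper layer): cools by 7.3 × 0.9 = 6.57°C, giving -0.55°C.
T_parcel − T_env = 7.84 − (-0.55) = +8.39°C

+8.39°C (parcel warmer than environment)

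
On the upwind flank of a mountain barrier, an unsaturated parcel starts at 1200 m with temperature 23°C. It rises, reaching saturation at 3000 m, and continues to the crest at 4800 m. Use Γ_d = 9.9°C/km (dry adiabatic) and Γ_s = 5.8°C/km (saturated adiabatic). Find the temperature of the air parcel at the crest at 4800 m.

-5.26°C

1200 → 3000 m (dry, 9.9°C/km): ΔT = -9.9 × 1.8 = -17.82°C → T = 5.18°C
3000 → 4800 m (saturated, 5.8°C/km): ΔT = -5.8 × 1.8 = -10.44°C → T = -5.26°C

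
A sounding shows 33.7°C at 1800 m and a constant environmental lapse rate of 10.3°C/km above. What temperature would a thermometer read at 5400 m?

-3.38°C

Environmental to 5400 m: -10.3 × 3.6 km = -37.08°C, so T = -3.38°C.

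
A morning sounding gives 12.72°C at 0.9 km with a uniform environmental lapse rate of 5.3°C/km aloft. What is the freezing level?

3.3 km

Height above start = (12.72 − 0) / 5.3 = 2.4 km
Altitude = 900 m + 2400 m = 3300 m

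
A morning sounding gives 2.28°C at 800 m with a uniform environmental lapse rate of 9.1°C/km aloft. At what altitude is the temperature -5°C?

Height above start = (2.28 − (-5)) / 9.1 = 0.8 km
Altitude = 800 m + 800 m = 1600 m

1600 m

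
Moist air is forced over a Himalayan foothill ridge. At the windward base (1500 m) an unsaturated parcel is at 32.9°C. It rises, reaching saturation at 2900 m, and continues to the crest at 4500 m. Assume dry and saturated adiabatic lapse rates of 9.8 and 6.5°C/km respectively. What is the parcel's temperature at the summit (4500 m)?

Dry to 2900 m: -9.8 × 1.4 km = -13.72°C, so T = 19.18°C.
Saturated to 4500 m: -6.5 × 1.6 km = -10.4°C, so T = 8.78°C.

8.78°C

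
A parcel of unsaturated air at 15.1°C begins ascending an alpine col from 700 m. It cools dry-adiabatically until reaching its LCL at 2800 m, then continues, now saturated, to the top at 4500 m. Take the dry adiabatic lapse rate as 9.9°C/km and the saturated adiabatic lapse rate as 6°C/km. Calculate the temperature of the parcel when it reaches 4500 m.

-15.89°C

700 → 2800 m (dry, 9.9°C/km): ΔT = -9.9 × 2.1 = -20.79°C → T = -5.69°C
2800 → 4500 m (saturated, 6°C/km): ΔT = -6 × 1.7 = -10.2°C → T = -15.89°C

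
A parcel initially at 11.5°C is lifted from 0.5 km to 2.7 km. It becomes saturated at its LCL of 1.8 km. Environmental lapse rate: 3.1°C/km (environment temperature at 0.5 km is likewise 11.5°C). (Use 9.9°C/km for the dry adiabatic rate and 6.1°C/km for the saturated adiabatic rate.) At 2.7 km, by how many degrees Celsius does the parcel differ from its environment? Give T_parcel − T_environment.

-11.54°C (parcel cooler than environment)

Parcel:
  From 500 m to 1800 m (dry): cools by 9.9 × 1.3 = 12.87°C, giving -1.37°C.
  From 1800 m to 2700 m (saturated): cools by 6.1 × 0.9 = 5.49°C, giving -6.86°C.
Environment:
  From 500 m to 2700 m (environment): cools by 3.1 × 2.2 = 6.82°C, giving 4.68°C.
T_parcel − T_env = -6.86 − 4.68 = -11.54°C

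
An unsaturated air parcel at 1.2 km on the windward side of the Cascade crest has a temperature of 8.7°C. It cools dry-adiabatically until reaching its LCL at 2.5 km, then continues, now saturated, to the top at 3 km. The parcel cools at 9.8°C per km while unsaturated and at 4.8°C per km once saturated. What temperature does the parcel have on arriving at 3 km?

Dry to 2500 m: -9.8 × 1.3 km = -12.74°C, so T = -4.04°C.
Saturated to 3000 m: -4.8 × 0.5 km = -2.4°C, so T = -6.44°C.

-6.44°C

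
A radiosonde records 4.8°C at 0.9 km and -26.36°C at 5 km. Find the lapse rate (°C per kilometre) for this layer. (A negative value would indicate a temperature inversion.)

Γ = −ΔT/Δz = (4.8 − (-26.36)) / (5000 − 900) m
  = 31.16°C / 4.1 km = 7.6°C/km

7.6°C/km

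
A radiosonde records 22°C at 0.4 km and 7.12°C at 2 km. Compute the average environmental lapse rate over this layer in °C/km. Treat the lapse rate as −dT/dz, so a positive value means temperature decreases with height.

9.3°C/km

Γ = −ΔT/Δz = (22 − 7.12) / (2000 − 400) m
  = 14.88°C / 1.6 km = 9.3°C/km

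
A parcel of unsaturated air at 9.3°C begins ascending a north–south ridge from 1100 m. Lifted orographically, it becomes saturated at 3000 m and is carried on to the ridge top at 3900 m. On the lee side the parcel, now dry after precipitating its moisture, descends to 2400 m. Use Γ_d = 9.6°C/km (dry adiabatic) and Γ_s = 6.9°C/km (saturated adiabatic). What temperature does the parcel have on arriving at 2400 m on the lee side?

-0.75°C

1100–3000 m, dry: Δz = 1.9 km ⇒ ΔT = -18.24°C; T = -8.94°C
3000–3900 m, saturated: Δz = 0.9 km ⇒ ΔT = -6.21°C; T = -15.15°C
3900–2400 m, dry descent: Δz = 1.5 km ⇒ ΔT = +14.4°C; T = -0.75°C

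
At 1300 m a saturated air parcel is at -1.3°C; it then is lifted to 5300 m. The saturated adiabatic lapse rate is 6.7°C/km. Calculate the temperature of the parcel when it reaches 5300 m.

Saturated adiabatic to 5300 m: -6.7 × 4 km = -26.8°C, so T = -28.1°C.

-28.1°C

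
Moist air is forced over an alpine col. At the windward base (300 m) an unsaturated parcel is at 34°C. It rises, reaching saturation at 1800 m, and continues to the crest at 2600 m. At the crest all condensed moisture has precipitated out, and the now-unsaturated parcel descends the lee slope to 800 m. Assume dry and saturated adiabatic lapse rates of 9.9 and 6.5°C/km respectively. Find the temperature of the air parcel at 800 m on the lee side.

Dry to 1800 m: -9.9 × 1.5 km = -14.85°C, so T = 19.15°C.
Saturated to 2600 m: -6.5 × 0.8 km = -5.2°C, so T = 13.95°C.
Dry descent to 800 m: +9.9 × 1.8 km = +17.82°C, so T = 31.77°C.

31.77°C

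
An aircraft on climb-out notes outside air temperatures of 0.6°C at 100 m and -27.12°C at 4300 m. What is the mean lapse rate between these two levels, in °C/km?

6.6°C/km

Γ = −ΔT/Δz = (0.6 − (-27.12)) / (4300 − 100) m
  = 27.72°C / 4.2 km = 6.6°C/km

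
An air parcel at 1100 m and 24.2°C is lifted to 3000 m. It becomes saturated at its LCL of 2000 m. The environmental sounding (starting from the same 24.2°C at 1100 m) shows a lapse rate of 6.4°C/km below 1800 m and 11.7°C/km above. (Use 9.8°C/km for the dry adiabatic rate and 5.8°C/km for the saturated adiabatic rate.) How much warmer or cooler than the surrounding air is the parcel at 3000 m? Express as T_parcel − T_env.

+3.9°C (parcel warmer than environment)

Parcel:
  1100 → 2000 m (dry, 9.8°C/km): ΔT = -9.8 × 0.9 = -8.82°C → T = 15.38°C
  2000 → 3000 m (saturated, 5.8°C/km): ΔT = -5.8 × 1 = -5.8°C → T = 9.58°C
Environment:
  1100 → 1800 m (environment, lower layer, 6.4°C/km): ΔT = -6.4 × 0.7 = -4.48°C → T = 19.72°C
  1800 → 3000 m (environment, upper layer, 11.7°C/km): ΔT = -11.7 × 1.2 = -14.04°C → T = 5.68°C
T_parcel − T_env = 9.58 − 5.68 = +3.9°C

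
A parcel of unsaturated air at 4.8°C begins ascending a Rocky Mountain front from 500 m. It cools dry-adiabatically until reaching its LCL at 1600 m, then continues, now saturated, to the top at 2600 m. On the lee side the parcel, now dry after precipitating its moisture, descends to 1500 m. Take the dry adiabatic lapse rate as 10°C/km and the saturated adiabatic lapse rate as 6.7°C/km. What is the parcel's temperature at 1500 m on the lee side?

-1.9°C

500–1600 m, dry: Δz = 1.1 km ⇒ ΔT = -11°C; T = -6.2°C
1600–2600 m, saturated: Δz = 1 km ⇒ ΔT = -6.7°C; T = -12.9°C
2600–1500 m, dry descent: Δz = 1.1 km ⇒ ΔT = +11°C; T = -1.9°C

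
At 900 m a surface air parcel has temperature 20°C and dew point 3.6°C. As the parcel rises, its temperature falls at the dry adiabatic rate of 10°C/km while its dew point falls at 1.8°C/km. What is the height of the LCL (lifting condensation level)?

2900 m

T and T_d converge at 10 − 1.8 = 8.2°C per km
Height above start = (20 − 3.6) / 8.2 = 2 km
LCL altitude = 900 m + 2000 m = 2900 m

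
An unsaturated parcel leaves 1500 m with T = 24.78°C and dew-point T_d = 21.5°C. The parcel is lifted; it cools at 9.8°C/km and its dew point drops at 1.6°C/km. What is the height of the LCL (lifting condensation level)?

T and T_d converge at 9.8 − 1.6 = 8.2°C per km
Height above start = (24.78 − 21.5) / 8.2 = 0.4 km
LCL altitude = 1500 m + 400 m = 1900 m

1900 m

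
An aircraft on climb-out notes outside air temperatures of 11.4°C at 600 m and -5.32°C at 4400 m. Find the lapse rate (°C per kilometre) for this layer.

Γ = −ΔT/Δz = (11.4 − (-5.32)) / (4400 − 600) m
  = 16.72°C / 3.8 km = 4.4°C/km

4.4°C/km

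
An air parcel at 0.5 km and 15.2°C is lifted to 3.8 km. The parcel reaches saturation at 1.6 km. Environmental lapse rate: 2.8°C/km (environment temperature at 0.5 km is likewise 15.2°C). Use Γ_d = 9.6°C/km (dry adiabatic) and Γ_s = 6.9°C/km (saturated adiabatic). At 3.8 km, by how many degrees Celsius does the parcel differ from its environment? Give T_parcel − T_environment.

Parcel:
  From 500 m to 1600 m (dry): cools by 9.6 × 1.1 = 10.56°C, giving 4.64°C.
  From 1600 m to 3800 m (saturated): cools by 6.9 × 2.2 = 15.18°C, giving -10.54°C.
Environment:
  From 500 m to 3800 m (environment): cools by 2.8 × 3.3 = 9.24°C, giving 5.96°C.
T_parcel − T_env = -10.54 − 5.96 = -16.5°C

-16.5°C (parcel cooler than environment)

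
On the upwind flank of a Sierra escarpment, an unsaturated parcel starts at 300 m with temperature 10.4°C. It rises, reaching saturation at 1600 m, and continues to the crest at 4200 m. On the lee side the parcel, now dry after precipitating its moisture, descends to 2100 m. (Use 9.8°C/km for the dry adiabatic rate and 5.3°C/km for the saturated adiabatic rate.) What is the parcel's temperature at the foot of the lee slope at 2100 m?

Dry to 1600 m: -9.8 × 1.3 km = -12.74°C, so T = -2.34°C.
Saturated to 4200 m: -5.3 × 2.6 km = -13.78°C, so T = -16.12°C.
Dry descent to 2100 m: +9.8 × 2.1 km = +20.58°C, so T = 4.46°C.

4.46°C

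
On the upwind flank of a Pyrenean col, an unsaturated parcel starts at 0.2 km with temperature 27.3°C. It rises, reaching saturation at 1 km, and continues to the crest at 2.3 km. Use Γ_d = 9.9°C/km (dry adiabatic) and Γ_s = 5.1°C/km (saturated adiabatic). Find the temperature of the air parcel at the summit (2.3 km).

12.75°C

From 200 m to 1000 m (dry): cools by 9.9 × 0.8 = 7.92°C, giving 19.38°C.
From 1000 m to 2300 m (saturated): cools by 5.1 × 1.3 = 6.63°C, giving 12.75°C.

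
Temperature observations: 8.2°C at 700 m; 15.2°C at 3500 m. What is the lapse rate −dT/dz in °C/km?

-2.5°C/km

Γ = −ΔT/Δz = (8.2 − 15.2) / (3500 − 700) m
  = -7°C / 2.8 km = -2.5°C/km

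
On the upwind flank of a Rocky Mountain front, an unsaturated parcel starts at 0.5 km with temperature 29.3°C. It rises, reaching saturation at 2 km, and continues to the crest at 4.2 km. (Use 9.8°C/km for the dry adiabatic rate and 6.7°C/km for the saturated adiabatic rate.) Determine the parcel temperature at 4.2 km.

-0.14°C

500 → 2000 m (dry, 9.8°C/km): ΔT = -9.8 × 1.5 = -14.7°C → T = 14.6°C
2000 → 4200 m (saturated, 6.7°C/km): ΔT = -6.7 × 2.2 = -14.74°C → T = -0.14°C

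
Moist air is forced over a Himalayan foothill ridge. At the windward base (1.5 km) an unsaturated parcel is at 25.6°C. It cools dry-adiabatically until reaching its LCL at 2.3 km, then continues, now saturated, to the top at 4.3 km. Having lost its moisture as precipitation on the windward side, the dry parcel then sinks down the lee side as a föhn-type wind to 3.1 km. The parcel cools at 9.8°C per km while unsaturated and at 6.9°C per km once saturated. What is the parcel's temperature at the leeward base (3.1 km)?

Dry to 2300 m: -9.8 × 0.8 km = -7.84°C, so T = 17.76°C.
Saturated to 4300 m: -6.9 × 2 km = -13.8°C, so T = 3.96°C.
Dry descent to 3100 m: +9.8 × 1.2 km = +11.76°C, so T = 15.72°C.

15.72°C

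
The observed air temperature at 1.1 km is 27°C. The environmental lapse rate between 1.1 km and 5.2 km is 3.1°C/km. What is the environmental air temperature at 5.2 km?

From 1100 m to 5200 m (environmental): cools by 3.1 × 4.1 = 12.71°C, giving 14.29°C.

14.29°C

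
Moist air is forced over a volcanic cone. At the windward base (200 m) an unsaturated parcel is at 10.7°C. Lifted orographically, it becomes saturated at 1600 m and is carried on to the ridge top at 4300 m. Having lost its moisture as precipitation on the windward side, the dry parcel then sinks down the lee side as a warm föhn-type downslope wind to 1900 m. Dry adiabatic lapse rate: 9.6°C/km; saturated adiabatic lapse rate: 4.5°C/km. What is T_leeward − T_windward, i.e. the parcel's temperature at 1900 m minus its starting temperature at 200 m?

-2.55°C

200–1600 m, dry: Δz = 1.4 km ⇒ ΔT = -13.44°C; T = -2.74°C
1600–4300 m, saturated: Δz = 2.7 km ⇒ ΔT = -12.15°C; T = -14.89°C
4300–1900 m, dry descent: Δz = 2.4 km ⇒ ΔT = +23.04°C; T = 8.15°C
Net change vs windward start: 8.15 − 10.7 = -2.55°C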